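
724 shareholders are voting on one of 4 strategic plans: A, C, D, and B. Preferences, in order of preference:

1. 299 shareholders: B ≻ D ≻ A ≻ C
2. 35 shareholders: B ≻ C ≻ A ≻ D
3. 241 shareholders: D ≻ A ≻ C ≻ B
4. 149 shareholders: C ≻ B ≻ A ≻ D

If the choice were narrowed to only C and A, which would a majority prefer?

Voters preferring C to A: 184; preferring A to C: 540.
A wins the head-to-head.

A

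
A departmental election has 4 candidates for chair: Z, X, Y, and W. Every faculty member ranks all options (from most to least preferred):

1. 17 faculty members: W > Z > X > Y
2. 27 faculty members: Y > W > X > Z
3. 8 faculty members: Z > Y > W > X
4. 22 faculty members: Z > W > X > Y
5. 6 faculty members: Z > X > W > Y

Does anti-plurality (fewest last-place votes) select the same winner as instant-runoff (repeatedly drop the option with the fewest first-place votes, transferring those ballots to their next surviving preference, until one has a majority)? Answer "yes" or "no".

Anti-plurality — last-place votes: Z 27, X 8, Y 45, W 0. Winner: W.
Instant-runoff — R1 Z 36, X 0, Y 27, W 17 (X out); R2 Z 36, Y 27, W 17 (W out); R3 Z 53, Y 27 (Z winner). Winner: Z.
The two methods disagree.

no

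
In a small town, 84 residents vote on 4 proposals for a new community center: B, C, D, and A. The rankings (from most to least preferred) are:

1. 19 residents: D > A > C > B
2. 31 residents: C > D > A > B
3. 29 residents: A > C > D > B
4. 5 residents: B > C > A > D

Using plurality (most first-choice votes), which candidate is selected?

C

First-place votes: B 5, C 31, D 19, A 29.
C has the most first-place votes.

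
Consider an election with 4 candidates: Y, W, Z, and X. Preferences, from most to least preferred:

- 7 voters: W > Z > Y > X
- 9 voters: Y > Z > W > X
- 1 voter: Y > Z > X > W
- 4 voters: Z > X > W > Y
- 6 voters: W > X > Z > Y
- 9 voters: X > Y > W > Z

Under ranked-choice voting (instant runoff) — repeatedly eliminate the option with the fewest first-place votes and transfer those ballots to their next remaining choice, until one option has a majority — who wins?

Round 1: Y 10, W 13, Z 4, X 9. Eliminate Z.
Round 2: Y 10, W 13, X 13. Eliminate Y.
Round 3: W 22, X 14. W has a majority.

W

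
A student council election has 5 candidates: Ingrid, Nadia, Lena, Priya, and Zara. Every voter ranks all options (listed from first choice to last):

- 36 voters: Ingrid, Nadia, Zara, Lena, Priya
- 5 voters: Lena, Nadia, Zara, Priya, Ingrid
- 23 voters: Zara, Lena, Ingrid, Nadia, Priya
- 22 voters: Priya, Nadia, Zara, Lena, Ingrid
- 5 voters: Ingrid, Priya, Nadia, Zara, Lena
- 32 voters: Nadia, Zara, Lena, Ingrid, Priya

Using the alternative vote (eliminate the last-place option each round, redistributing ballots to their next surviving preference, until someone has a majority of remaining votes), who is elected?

Ingrid

Round 1: Ingrid 41, Nadia 32, Lena 5, Priya 22, Zara 23. Eliminate Lena.
Round 2: Ingrid 41, Nadia 37, Priya 22, Zara 23. Eliminate Priya.
Round 3: Ingrid 41, Nadia 59, Zara 23. Eliminate Zara.
Round 4: Ingrid 64, Nadia 59. Ingrid has a majority.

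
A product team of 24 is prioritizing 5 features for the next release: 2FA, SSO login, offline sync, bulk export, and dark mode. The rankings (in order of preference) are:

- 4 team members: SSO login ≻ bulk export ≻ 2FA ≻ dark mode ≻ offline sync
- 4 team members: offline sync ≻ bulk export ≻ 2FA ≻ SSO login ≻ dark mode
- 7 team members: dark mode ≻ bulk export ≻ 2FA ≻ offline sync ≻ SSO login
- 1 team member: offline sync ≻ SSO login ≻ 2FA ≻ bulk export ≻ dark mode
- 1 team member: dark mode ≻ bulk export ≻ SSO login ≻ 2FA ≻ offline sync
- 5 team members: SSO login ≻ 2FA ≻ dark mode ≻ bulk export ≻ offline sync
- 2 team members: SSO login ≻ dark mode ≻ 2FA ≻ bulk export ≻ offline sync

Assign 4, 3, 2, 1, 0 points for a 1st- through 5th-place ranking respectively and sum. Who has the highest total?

2FA: 4·2 + 4·2 + 7·2 + 1·2 + 1·1 + 5·3 + 2·2 = 52
SSO login: 4·4 + 4·1 + 7·0 + 1·3 + 1·2 + 5·4 + 2·4 = 53
offline sync: 4·0 + 4·4 + 7·1 + 1·4 + 1·0 + 5·0 + 2·0 = 27
bulk export: 4·3 + 4·3 + 7·3 + 1·1 + 1·3 + 5·1 + 2·1 = 56
dark mode: 4·1 + 4·0 + 7·4 + 1·0 + 1·4 + 5·2 + 2·3 = 52
bulk export has the highest Borda score (56).

bulk export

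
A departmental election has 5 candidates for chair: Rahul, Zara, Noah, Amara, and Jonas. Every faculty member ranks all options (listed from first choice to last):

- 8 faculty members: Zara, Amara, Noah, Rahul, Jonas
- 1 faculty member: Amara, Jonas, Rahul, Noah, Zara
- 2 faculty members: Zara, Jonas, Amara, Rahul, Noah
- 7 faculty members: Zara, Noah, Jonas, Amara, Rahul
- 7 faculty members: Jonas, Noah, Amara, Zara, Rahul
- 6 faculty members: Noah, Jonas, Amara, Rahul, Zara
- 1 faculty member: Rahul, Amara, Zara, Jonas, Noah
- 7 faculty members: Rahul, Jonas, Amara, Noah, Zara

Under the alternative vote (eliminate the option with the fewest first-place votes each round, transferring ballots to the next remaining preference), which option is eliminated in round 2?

Round 1: Rahul 8, Zara 17, Noah 6, Amara 1, Jonas 7. Eliminate Amara.
Round 2: Rahul 8, Zara 17, Noah 6, Jonas 8. Eliminate Noah.

Noah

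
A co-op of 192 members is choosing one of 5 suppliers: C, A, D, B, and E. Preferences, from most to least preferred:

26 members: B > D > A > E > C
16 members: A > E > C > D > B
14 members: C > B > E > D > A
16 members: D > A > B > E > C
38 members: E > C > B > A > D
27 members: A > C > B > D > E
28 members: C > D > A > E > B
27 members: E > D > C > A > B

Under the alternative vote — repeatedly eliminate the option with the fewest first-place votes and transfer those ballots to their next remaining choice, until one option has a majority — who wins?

Round 1: C 42, A 43, D 16, B 26, E 65. Eliminate D.
Round 2: C 42, A 59, B 26, E 65. Eliminate B.
Round 3: C 42, A 85, E 65. Eliminate C.
Round 4: A 113, E 79. A has a majority.

A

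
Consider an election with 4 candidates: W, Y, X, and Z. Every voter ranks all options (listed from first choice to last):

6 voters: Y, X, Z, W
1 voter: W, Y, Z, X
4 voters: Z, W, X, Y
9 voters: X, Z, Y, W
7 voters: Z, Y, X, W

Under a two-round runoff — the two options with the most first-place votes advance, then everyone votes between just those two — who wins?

X

Round 1 first-place votes: W 1, Y 6, X 9, Z 11.
Z and X advance.
Runoff: Z is preferred to X by 12 voters; X by 15.
X wins the runoff.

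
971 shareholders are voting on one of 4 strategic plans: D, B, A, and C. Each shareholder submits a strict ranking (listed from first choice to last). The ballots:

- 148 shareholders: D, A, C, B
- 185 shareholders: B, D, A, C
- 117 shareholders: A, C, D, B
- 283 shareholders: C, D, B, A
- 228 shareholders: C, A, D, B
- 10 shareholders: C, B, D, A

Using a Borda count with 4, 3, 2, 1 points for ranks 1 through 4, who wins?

D: 148·4 + 185·3 + 117·2 + 283·3 + 228·2 + 10·2 = 2706
B: 148·1 + 185·4 + 117·1 + 283·2 + 228·1 + 10·3 = 1829
A: 148·3 + 185·2 + 117·4 + 283·1 + 228·3 + 10·1 = 2259
C: 148·2 + 185·1 + 117·3 + 283·4 + 228·4 + 10·4 = 2916
C has the highest Borda score (2916).

C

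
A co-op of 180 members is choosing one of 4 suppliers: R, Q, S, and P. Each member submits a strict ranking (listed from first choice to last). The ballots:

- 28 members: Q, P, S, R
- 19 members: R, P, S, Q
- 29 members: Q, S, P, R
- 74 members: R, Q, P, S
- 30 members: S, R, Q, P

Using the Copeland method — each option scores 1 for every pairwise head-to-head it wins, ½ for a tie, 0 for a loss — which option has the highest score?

R

R: beats Q, S, and P → score 3.
Q: beats S and P; loses to R → score 2.
S: loses to R, Q, and P → score 0.
P: beats S; loses to R and Q → score 1.
R has the best pairwise record.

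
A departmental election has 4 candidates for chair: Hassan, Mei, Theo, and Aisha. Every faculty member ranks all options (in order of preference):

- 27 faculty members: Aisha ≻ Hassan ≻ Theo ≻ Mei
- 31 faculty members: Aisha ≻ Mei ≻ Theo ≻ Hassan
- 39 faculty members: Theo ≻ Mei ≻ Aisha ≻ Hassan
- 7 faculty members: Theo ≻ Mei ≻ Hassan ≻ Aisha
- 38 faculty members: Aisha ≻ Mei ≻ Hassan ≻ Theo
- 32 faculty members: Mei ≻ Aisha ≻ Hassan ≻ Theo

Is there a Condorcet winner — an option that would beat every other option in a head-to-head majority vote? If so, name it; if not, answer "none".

Aisha vs Hassan: 167–7 for Aisha.
Aisha vs Mei: 96–78 for Aisha.
Aisha vs Theo: 128–46 for Aisha.
Aisha beats every other option head-to-head.

Aisha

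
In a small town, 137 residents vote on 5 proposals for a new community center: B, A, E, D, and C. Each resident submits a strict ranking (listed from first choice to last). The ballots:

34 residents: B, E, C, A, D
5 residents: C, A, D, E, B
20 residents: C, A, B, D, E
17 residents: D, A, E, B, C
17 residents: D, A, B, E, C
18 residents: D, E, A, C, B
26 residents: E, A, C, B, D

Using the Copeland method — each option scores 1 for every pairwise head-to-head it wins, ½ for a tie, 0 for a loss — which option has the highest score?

A

B: beats E and D; loses to A and C → score 2.
A: beats B, D, and C; loses to E → score 3.
E: beats A and C; loses to B and D → score 2.
D: beats E; loses to B, A, and C → score 1.
C: beats B and D; loses to A and E → score 2.
A has the best pairwise record.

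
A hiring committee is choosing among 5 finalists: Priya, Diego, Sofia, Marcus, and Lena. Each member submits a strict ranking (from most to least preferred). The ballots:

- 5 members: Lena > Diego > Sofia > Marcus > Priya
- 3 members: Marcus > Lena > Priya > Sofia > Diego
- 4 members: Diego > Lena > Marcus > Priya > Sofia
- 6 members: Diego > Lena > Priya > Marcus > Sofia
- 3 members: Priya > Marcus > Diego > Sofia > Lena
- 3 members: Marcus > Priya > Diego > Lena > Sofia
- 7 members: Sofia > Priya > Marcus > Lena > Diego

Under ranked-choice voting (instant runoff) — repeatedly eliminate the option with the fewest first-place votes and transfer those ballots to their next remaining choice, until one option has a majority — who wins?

Round 1: Priya 3, Diego 10, Sofia 7, Marcus 6, Lena 5. Eliminate Priya.
Round 2: Diego 10, Sofia 7, Marcus 9, Lena 5. Eliminate Lena.
Round 3: Diego 15, Sofia 7, Marcus 9. Eliminate Sofia.
Round 4: Diego 15, Marcus 16. Marcus has a majority.

Marcus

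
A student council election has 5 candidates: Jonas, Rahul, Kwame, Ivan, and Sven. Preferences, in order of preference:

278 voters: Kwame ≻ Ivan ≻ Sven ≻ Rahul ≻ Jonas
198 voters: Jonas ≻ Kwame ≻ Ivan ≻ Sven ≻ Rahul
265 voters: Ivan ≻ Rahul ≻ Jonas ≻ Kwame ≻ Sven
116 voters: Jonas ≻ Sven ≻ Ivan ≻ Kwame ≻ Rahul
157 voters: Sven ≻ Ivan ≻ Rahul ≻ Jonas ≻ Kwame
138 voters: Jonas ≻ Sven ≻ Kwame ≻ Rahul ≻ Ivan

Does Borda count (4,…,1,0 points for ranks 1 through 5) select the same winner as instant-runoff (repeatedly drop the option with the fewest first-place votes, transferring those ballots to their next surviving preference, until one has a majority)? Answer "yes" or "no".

yes

Borda — scores: Jonas 2495, Rahul 1525, Kwame 2363, Ivan 2993, Sven 2144. Winner: Ivan.
Instant-runoff — R1 Jonas 452, Rahul 0, Kwame 278, Ivan 265, Sven 157 (Rahul out); R2 Jonas 452, Kwame 278, Ivan 265, Sven 157 (Sven out); R3 Jonas 452, Kwame 278, Ivan 422 (Kwame out); R4 Jonas 452, Ivan 700 (Ivan winner). Winner: Ivan.
The two methods agree.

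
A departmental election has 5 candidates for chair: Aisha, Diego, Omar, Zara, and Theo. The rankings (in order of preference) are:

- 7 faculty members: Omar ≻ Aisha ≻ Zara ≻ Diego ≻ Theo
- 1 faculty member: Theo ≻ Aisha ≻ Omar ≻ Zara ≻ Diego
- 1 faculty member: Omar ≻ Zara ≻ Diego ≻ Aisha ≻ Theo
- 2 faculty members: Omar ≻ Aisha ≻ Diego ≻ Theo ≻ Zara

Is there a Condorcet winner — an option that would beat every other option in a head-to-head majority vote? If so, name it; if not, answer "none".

Omar

Omar vs Aisha: 10–1 for Omar.
Omar vs Diego: 11–0 for Omar.
Omar vs Zara: 11–0 for Omar.
Omar vs Theo: 10–1 for Omar.
Omar beats every other option head-to-head.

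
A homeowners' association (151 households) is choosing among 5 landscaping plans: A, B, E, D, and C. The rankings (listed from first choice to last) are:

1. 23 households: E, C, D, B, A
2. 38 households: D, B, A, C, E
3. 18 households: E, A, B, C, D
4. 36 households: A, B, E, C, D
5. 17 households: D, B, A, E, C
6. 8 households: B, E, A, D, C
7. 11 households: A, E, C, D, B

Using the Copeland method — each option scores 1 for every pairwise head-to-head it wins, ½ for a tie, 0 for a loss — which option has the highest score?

B

A: beats E and C; loses to B and D → score 2.
B: beats A, E, and C; loses to D → score 3.
E: beats D and C; loses to A and B → score 2.
D: beats A and B; loses to E and C → score 2.
C: beats D; loses to A, B, and E → score 1.
B has the best pairwise record.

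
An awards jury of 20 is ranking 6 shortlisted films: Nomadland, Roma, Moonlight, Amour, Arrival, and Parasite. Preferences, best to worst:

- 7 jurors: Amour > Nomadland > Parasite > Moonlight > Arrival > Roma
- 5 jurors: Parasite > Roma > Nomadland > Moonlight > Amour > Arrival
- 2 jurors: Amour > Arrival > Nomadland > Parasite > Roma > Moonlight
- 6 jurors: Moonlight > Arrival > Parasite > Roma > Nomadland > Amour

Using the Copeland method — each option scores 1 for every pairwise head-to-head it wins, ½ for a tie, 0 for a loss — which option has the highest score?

Parasite

Nomadland: beats Moonlight, Amour, and Arrival; loses to Roma and Parasite → score 3.
Roma: beats Nomadland and Amour; loses to Moonlight, Arrival, and Parasite → score 2.
Moonlight: beats Roma, Amour, and Arrival; loses to Nomadland and Parasite → score 3.
Amour: beats Arrival; loses to Nomadland, Roma, Moonlight, and Parasite → score 1.
Arrival: beats Roma; loses to Nomadland, Moonlight, Amour, and Parasite → score 1.
Parasite: beats Nomadland, Roma, Moonlight, Amour, and Arrival → score 5.
Parasite has the best pairwise record.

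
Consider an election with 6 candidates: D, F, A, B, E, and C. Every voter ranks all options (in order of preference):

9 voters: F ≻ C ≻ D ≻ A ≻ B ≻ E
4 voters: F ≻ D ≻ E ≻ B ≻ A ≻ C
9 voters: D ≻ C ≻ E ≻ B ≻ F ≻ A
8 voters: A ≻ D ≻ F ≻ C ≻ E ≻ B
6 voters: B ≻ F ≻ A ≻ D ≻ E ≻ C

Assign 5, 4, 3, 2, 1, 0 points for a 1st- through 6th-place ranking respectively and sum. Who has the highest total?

D

D: 9·3 + 4·4 + 9·5 + 8·4 + 6·2 = 132
F: 9·5 + 4·5 + 9·1 + 8·3 + 6·4 = 122
A: 9·2 + 4·1 + 9·0 + 8·5 + 6·3 = 80
B: 9·1 + 4·2 + 9·2 + 8·0 + 6·5 = 65
E: 9·0 + 4·3 + 9·3 + 8·1 + 6·1 = 53
C: 9·4 + 4·0 + 9·4 + 8·2 + 6·0 = 88
D has the highest Borda score (132).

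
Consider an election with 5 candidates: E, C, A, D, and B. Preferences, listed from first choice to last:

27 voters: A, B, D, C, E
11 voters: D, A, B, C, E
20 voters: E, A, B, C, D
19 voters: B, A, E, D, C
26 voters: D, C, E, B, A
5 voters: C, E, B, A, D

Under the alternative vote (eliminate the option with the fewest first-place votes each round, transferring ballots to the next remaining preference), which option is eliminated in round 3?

Round 1: E 20, C 5, A 27, D 37, B 19. Eliminate C.
Round 2: E 25, A 27, D 37, B 19. Eliminate B.
Round 3: E 25, A 46, D 37. Eliminate E.

E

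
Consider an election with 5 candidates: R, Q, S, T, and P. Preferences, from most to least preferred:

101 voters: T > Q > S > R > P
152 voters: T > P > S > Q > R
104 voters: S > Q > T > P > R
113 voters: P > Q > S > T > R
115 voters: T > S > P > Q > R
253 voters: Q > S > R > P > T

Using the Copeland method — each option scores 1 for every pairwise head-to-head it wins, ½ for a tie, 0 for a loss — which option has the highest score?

R: loses to Q, S, T, and P → score 0.
Q: beats R, S, T, and P → score 4.
S: beats R, T, and P; loses to Q → score 3.
T: beats R and P; loses to Q and S → score 2.
P: beats R; loses to Q, S, and T → score 1.
Q has the best pairwise record.

Q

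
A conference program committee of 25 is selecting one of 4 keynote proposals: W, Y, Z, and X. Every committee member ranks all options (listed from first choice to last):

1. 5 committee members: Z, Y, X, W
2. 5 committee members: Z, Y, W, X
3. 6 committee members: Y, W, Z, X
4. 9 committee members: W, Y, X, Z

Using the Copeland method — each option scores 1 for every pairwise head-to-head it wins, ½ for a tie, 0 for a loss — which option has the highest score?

W: beats Z and X; loses to Y → score 2.
Y: beats W, Z, and X → score 3.
Z: beats X; loses to W and Y → score 1.
X: loses to W, Y, and Z → score 0.
Y has the best pairwise record.

Y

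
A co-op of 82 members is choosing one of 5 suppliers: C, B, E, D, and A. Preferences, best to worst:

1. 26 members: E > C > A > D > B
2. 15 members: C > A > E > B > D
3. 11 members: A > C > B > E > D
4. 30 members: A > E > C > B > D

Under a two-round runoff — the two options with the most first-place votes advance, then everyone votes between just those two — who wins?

Round 1 first-place votes: C 15, B 0, E 26, D 0, A 41.
A and E advance.
Runoff: A is preferred to E by 56 voters; E by 26.
A wins the runoff.

A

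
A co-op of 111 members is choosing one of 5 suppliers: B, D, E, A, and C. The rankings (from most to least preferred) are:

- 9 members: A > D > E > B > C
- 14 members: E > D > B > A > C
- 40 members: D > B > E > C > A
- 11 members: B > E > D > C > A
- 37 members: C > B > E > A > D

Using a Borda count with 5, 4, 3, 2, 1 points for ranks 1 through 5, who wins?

B

B: 9·2 + 14·3 + 40·4 + 11·5 + 37·4 = 423
D: 9·4 + 14·4 + 40·5 + 11·3 + 37·1 = 362
E: 9·3 + 14·5 + 40·3 + 11·4 + 37·3 = 372
A: 9·5 + 14·2 + 40·1 + 11·1 + 37·2 = 198
C: 9·1 + 14·1 + 40·2 + 11·2 + 37·5 = 310
B has the highest Borda score (423).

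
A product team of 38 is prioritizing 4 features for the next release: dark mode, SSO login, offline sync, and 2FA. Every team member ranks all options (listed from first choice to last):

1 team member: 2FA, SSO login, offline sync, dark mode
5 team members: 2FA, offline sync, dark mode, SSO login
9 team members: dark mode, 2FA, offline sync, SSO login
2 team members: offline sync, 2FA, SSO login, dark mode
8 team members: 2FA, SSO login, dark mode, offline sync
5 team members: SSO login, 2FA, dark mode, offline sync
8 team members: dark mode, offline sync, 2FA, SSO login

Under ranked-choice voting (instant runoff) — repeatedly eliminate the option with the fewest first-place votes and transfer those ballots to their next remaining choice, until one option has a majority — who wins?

Round 1: dark mode 17, SSO login 5, offline sync 2, 2FA 14. Eliminate offline sync.
Round 2: dark mode 17, SSO login 5, 2FA 16. Eliminate SSO login.
Round 3: dark mode 17, 2FA 21. 2FA has a majority.

2FA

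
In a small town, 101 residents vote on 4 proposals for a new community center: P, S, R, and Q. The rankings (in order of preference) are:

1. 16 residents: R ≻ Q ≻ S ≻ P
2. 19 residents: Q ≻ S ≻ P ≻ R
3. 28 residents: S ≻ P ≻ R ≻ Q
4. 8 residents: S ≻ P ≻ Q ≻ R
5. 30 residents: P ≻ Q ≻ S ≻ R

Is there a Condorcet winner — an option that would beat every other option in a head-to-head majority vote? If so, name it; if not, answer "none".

Checking pairwise contests:
S beats P 71–30.
Q beats S 65–36.
P beats R 85–16.
P beats Q 66–35.
Every option loses at least one head-to-head, so there is no Condorcet winner.

none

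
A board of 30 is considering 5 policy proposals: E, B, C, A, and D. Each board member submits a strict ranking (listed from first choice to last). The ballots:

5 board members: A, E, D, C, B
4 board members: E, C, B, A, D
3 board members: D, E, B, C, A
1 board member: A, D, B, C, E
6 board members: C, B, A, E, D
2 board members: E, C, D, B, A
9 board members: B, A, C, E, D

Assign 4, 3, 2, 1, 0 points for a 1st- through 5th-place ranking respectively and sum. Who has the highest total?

B

E: 5·3 + 4·4 + 3·3 + 1·0 + 6·1 + 2·4 + 9·1 = 63
B: 5·0 + 4·2 + 3·2 + 1·2 + 6·3 + 2·1 + 9·4 = 72
C: 5·1 + 4·3 + 3·1 + 1·1 + 6·4 + 2·3 + 9·2 = 69
A: 5·4 + 4·1 + 3·0 + 1·4 + 6·2 + 2·0 + 9·3 = 67
D: 5·2 + 4·0 + 3·4 + 1·3 + 6·0 + 2·2 + 9·0 = 29
B has the highest Borda score (72).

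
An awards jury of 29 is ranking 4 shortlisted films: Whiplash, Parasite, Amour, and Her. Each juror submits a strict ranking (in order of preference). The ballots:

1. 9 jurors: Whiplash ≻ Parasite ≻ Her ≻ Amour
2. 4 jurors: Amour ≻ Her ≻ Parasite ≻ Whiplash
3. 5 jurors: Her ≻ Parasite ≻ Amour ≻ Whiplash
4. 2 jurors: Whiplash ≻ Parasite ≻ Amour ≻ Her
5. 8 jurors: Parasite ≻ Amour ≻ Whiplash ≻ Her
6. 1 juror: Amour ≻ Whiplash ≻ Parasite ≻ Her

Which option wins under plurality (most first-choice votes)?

First-place votes: Whiplash 11, Parasite 8, Amour 5, Her 5.
Whiplash has the most first-place votes.

Whiplash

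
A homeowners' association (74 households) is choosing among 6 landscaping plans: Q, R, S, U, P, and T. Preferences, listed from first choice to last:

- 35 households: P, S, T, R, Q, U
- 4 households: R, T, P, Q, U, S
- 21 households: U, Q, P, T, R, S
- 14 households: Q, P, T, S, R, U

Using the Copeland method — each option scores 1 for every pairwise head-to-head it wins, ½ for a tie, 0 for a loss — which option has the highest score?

Q: beats S and U; loses to R, P, and T → score 2.
R: beats Q and U; loses to S, P, and T → score 2.
S: beats R and U; loses to Q, P, and T → score 2.
U: loses to Q, R, S, P, and T → score 0.
P: beats Q, R, S, U, and T → score 5.
T: beats Q, R, S, and U; loses to P → score 4.
P has the best pairwise record.

P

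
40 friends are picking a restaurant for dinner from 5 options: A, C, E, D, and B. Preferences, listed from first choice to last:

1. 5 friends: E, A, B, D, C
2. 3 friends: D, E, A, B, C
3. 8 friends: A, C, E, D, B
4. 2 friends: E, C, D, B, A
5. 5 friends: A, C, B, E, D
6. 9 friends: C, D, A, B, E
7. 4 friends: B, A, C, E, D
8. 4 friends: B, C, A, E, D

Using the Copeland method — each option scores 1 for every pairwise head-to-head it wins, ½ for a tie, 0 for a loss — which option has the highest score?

A: beats C, E, D, and B → score 4.
C: beats E, D, and B; loses to A → score 3.
E: beats D; loses to A, C, and B → score 1.
D: beats B; loses to A, C, and E → score 1.
B: beats E; loses to A, C, and D → score 1.
A has the best pairwise record.

A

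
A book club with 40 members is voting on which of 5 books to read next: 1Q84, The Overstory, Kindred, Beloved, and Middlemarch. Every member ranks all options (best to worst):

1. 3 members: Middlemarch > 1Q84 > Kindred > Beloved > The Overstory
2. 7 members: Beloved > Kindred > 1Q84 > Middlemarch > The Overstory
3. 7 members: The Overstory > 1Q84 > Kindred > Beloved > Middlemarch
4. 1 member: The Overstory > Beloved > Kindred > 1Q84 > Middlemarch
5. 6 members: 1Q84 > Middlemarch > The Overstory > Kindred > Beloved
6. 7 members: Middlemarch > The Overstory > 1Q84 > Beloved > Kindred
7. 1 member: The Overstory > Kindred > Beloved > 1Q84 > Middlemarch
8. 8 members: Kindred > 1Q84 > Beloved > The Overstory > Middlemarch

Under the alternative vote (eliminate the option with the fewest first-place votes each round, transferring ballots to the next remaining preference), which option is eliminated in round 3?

Round 1: 1Q84 6, The Overstory 9, Kindred 8, Beloved 7, Middlemarch 10. Eliminate 1Q84.
Round 2: The Overstory 9, Kindred 8, Beloved 7, Middlemarch 16. Eliminate Beloved.
Round 3: The Overstory 9, Kindred 15, Middlemarch 16. Eliminate The Overstory.

The Overstory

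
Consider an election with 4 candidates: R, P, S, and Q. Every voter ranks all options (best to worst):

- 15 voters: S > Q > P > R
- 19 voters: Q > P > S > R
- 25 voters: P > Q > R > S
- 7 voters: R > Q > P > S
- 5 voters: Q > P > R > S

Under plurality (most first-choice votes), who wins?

P

First-place votes: R 7, P 25, S 15, Q 24.
P has the most first-place votes.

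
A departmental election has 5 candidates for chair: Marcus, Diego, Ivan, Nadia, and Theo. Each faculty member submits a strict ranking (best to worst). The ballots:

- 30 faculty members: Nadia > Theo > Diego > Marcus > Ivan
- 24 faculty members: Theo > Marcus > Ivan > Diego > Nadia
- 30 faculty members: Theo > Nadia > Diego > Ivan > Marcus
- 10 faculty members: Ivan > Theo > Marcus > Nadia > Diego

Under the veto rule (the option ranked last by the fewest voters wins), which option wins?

Last-place votes: Marcus 30, Diego 10, Ivan 30, Nadia 24, Theo 0.
Theo is ranked last by the fewest voters, so Theo wins.

Theo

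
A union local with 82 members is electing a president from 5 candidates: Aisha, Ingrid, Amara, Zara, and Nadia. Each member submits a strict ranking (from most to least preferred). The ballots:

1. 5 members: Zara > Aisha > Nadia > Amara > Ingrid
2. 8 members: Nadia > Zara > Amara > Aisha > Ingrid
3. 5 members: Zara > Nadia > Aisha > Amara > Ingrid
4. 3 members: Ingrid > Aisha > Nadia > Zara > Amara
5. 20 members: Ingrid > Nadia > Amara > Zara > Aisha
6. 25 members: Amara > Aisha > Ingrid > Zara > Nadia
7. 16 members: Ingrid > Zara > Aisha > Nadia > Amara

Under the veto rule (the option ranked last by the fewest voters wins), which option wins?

Zara

Last-place votes: Aisha 20, Ingrid 18, Amara 19, Zara 0, Nadia 25.
Zara is ranked last by the fewest voters, so Zara wins.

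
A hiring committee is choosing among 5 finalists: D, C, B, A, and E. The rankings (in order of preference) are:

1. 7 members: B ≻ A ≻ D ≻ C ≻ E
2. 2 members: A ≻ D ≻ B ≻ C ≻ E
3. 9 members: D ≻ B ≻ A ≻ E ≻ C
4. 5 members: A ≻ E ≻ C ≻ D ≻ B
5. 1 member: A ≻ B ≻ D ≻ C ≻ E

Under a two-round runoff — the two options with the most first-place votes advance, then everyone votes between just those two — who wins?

Round 1 first-place votes: D 9, C 0, B 7, A 8, E 0.
D and A advance.
Runoff: D is preferred to A by 9 voters; A by 15.
A wins the runoff.

A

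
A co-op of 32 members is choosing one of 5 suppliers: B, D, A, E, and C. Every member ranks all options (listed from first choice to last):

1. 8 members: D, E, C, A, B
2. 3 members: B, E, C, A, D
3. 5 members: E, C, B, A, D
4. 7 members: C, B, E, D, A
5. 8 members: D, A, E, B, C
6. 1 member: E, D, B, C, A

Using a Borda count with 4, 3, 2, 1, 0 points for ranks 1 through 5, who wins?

E

B: 8·0 + 3·4 + 5·2 + 7·3 + 8·1 + 1·2 = 53
D: 8·4 + 3·0 + 5·0 + 7·1 + 8·4 + 1·3 = 74
A: 8·1 + 3·1 + 5·1 + 7·0 + 8·3 + 1·0 = 40
E: 8·3 + 3·3 + 5·4 + 7·2 + 8·2 + 1·4 = 87
C: 8·2 + 3·2 + 5·3 + 7·4 + 8·0 + 1·1 = 66
E has the highest Borda score (87).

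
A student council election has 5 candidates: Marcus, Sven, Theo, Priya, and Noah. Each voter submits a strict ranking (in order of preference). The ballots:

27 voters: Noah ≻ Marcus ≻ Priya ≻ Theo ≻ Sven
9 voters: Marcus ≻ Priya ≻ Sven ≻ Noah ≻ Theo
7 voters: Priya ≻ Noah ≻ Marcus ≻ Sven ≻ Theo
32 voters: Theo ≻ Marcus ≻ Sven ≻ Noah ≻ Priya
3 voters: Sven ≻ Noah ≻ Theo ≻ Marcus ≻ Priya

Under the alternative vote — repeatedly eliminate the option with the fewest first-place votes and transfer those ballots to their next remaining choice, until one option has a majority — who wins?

Noah

Round 1: Marcus 9, Sven 3, Theo 32, Priya 7, Noah 27. Eliminate Sven.
Round 2: Marcus 9, Theo 32, Priya 7, Noah 30. Eliminate Priya.
Round 3: Marcus 9, Theo 32, Noah 37. Eliminate Marcus.
Round 4: Theo 32, Noah 46. Noah has a majority.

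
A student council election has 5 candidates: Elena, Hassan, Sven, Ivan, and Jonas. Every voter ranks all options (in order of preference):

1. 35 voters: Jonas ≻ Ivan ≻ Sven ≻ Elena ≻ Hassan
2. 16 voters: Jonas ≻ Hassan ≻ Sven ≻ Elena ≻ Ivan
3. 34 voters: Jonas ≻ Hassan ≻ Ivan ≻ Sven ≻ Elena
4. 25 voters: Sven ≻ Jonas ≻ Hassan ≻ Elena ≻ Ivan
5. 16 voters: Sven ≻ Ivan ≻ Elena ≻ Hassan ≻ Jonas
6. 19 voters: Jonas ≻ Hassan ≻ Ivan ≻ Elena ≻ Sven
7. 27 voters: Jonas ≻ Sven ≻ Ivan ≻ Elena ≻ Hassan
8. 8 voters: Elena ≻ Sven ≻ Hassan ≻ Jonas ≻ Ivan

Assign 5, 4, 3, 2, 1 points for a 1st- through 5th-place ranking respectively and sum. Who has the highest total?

Elena: 35·2 + 16·2 + 34·1 + 25·2 + 16·3 + 19·2 + 27·2 + 8·5 = 366
Hassan: 35·1 + 16·4 + 34·4 + 25·3 + 16·2 + 19·4 + 27·1 + 8·3 = 469
Sven: 35·3 + 16·3 + 34·2 + 25·5 + 16·5 + 19·1 + 27·4 + 8·4 = 585
Ivan: 35·4 + 16·1 + 34·3 + 25·1 + 16·4 + 19·3 + 27·3 + 8·1 = 493
Jonas: 35·5 + 16·5 + 34·5 + 25·4 + 16·1 + 19·5 + 27·5 + 8·2 = 787
Jonas has the highest Borda score (787).

Jonas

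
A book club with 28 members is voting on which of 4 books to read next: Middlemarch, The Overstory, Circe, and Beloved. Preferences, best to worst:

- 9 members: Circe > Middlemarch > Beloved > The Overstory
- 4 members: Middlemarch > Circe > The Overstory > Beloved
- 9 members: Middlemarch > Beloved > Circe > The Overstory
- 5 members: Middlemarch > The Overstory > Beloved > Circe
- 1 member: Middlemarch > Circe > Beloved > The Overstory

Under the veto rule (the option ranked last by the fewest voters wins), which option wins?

Last-place votes: Middlemarch 0, The Overstory 19, Circe 5, Beloved 4.
Middlemarch is ranked last by the fewest voters, so Middlemarch wins.

Middlemarch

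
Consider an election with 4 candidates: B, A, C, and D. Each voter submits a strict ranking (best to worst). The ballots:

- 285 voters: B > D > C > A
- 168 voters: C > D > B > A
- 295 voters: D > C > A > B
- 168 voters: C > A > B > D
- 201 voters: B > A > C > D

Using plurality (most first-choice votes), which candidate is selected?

B

First-place votes: B 486, A 0, C 336, D 295.
B has the most first-place votes.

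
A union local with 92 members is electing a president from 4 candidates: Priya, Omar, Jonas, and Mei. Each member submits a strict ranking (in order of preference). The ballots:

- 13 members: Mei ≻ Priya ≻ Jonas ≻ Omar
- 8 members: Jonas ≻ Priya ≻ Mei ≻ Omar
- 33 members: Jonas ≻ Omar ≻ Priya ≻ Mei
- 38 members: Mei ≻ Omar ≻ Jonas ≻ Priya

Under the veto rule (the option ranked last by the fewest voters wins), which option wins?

Last-place votes: Priya 38, Omar 21, Jonas 0, Mei 33.
Jonas is ranked last by the fewest voters, so Jonas wins.

Jonas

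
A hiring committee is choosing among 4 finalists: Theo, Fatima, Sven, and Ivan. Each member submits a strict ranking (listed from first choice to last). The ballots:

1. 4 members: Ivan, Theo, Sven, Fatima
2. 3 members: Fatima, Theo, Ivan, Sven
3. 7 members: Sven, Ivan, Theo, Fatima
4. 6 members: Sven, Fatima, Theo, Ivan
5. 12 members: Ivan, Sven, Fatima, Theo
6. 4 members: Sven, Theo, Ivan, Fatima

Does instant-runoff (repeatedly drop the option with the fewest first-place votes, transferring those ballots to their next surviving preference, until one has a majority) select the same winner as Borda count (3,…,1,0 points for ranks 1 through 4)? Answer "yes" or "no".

no

Instant-runoff — R1 Theo 0, Fatima 3, Sven 17, Ivan 16 (Theo out); R2 Fatima 3, Sven 17, Ivan 16 (Fatima out); R3 Sven 17, Ivan 19 (Ivan winner). Winner: Ivan.
Borda — scores: Theo 35, Fatima 33, Sven 79, Ivan 69. Winner: Sven.
The two methods disagree.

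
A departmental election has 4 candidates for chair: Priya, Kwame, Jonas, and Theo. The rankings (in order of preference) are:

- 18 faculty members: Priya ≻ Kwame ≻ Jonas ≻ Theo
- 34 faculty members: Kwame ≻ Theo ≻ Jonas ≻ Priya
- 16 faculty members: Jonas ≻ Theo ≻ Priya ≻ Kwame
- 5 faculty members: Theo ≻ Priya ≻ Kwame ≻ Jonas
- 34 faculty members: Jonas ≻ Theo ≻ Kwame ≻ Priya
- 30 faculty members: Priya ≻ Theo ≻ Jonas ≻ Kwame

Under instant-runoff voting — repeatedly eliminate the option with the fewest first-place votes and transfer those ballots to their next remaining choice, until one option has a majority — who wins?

Jonas

Round 1: Priya 48, Kwame 34, Jonas 50, Theo 5. Eliminate Theo.
Round 2: Priya 53, Kwame 34, Jonas 50. Eliminate Kwame.
Round 3: Priya 53, Jonas 84. Jonas has a majority.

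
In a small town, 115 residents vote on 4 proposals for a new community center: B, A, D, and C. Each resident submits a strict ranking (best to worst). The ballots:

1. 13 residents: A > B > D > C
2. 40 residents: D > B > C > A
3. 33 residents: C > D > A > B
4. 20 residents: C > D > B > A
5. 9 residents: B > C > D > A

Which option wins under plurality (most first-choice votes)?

First-place votes: B 9, A 13, D 40, C 53.
C has the most first-place votes.

C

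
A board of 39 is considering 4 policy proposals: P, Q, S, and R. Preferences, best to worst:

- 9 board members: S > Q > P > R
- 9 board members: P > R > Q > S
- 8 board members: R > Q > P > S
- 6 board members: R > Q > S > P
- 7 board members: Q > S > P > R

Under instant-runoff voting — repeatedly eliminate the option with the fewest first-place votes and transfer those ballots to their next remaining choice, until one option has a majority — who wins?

Round 1: P 9, Q 7, S 9, R 14. Eliminate Q.
Round 2: P 9, S 16, R 14. Eliminate P.
Round 3: S 16, R 23. R has a majority.

R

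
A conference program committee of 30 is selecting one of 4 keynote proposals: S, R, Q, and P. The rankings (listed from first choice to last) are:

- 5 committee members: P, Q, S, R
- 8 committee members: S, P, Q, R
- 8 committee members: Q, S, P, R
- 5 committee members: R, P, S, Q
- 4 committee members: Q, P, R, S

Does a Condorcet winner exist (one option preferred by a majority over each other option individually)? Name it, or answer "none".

none

Checking pairwise contests:
Q beats S 17–13.
S beats R 21–9.
P beats Q 18–12.
S beats P 16–14.
Every option loses at least one head-to-head, so there is no Condorcet winner.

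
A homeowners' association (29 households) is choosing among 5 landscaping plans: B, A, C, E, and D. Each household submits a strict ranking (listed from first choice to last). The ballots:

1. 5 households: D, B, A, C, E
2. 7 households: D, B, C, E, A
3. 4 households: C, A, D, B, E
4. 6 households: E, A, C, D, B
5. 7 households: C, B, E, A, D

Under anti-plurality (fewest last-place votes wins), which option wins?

Last-place votes: B 6, A 7, C 0, E 9, D 7.
C is ranked last by the fewest voters, so C wins.

C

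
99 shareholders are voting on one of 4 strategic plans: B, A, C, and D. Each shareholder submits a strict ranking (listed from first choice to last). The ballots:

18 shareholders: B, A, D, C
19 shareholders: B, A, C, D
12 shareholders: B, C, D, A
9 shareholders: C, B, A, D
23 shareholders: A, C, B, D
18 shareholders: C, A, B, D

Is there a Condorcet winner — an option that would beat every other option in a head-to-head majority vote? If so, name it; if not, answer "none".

none

Checking pairwise contests:
C beats B 50–49.
B beats A 58–41.
A beats C 60–39.
B beats D 99–0.
Every option loses at least one head-to-head, so there is no Condorcet winner.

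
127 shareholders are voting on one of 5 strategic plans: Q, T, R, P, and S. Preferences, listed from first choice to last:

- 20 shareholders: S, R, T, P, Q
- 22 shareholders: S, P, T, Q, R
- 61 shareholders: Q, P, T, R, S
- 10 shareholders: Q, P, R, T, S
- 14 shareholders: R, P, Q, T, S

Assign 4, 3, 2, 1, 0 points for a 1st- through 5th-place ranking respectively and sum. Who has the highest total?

Q: 20·0 + 22·1 + 61·4 + 10·4 + 14·2 = 334
T: 20·2 + 22·2 + 61·2 + 10·1 + 14·1 = 230
R: 20·3 + 22·0 + 61·1 + 10·2 + 14·4 = 197
P: 20·1 + 22·3 + 61·3 + 10·3 + 14·3 = 341
S: 20·4 + 22·4 + 61·0 + 10·0 + 14·0 = 168
P has the highest Borda score (341).

P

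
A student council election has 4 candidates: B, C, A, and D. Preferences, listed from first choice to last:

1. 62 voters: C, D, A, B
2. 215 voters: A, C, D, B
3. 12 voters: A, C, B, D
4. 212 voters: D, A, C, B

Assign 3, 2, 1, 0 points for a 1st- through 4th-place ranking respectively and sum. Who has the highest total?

A

B: 62·0 + 215·0 + 12·1 + 212·0 = 12
C: 62·3 + 215·2 + 12·2 + 212·1 = 852
A: 62·1 + 215·3 + 12·3 + 212·2 = 1167
D: 62·2 + 215·1 + 12·0 + 212·3 = 975
A has the highest Borda score (1167).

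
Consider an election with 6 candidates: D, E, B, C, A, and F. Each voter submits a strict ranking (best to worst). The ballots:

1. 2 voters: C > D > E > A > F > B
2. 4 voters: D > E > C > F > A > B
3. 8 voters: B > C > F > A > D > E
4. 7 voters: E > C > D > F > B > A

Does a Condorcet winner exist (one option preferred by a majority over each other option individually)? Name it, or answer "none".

Checking pairwise contests:
C beats D 17–4.
D beats E 14–7.
D beats B 13–8.
E beats C 11–10.
D beats A 13–8.
D beats F 13–8.
Every option loses at least one head-to-head, so there is no Condorcet winner.

none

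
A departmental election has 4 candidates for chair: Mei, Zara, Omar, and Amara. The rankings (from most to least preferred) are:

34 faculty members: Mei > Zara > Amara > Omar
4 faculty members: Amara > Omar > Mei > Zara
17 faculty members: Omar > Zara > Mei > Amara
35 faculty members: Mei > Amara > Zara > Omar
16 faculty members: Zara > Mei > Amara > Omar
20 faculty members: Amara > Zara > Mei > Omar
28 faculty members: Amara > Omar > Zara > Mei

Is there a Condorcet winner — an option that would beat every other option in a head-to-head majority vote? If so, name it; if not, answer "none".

Checking pairwise contests:
Zara beats Mei 81–73.
Amara beats Zara 87–67.
Mei beats Omar 105–49.
Mei beats Amara 102–52.
Every option loses at least one head-to-head, so there is no Condorcet winner.

none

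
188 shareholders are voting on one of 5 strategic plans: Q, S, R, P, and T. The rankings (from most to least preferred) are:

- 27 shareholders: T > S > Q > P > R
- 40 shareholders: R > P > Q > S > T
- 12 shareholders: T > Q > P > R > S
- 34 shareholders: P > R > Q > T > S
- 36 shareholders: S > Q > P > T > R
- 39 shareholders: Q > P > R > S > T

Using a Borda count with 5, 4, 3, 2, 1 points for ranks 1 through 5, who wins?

Q

Q: 27·3 + 40·3 + 12·4 + 34·3 + 36·4 + 39·5 = 690
S: 27·4 + 40·2 + 12·1 + 34·1 + 36·5 + 39·2 = 492
R: 27·1 + 40·5 + 12·2 + 34·4 + 36·1 + 39·3 = 540
P: 27·2 + 40·4 + 12·3 + 34·5 + 36·3 + 39·4 = 684
T: 27·5 + 40·1 + 12·5 + 34·2 + 36·2 + 39·1 = 414
Q has the highest Borda score (690).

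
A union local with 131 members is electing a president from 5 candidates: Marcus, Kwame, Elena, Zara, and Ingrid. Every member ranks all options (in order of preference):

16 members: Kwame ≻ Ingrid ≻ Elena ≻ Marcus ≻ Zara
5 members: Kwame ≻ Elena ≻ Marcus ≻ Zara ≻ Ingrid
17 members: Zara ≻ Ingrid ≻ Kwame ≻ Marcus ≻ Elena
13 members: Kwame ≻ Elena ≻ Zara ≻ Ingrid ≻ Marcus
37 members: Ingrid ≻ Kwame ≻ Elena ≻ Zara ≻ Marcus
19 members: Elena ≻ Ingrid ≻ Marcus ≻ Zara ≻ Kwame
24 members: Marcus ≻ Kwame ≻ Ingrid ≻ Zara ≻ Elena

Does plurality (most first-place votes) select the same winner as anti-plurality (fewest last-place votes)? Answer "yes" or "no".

Plurality — first-place votes: Marcus 24, Kwame 34, Elena 19, Zara 17, Ingrid 37. Winner: Ingrid.
Anti-plurality — last-place votes: Marcus 50, Kwame 19, Elena 41, Zara 16, Ingrid 5. Winner: Ingrid.
The two methods agree.

yes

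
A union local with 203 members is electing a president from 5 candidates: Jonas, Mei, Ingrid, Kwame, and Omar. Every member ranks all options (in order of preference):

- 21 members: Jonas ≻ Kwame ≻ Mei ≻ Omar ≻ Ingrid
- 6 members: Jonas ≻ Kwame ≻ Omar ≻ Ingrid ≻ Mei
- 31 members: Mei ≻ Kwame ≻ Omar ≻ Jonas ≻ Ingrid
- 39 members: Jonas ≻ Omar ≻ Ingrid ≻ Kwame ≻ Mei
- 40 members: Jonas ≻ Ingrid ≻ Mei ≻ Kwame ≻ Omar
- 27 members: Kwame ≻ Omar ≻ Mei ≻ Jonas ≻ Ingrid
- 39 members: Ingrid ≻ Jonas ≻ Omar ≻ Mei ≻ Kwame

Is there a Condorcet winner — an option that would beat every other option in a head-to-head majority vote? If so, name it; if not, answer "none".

Jonas

Jonas vs Mei: 145–58 for Jonas.
Jonas vs Ingrid: 164–39 for Jonas.
Jonas vs Kwame: 145–58 for Jonas.
Jonas vs Omar: 145–58 for Jonas.
Jonas beats every other option head-to-head.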